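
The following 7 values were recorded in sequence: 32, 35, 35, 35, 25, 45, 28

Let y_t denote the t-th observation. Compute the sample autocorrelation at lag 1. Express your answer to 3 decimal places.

-0.706

Mean ȳ = (32 + 35 + 35 + 35 + 25 + 45 + 28)/7 = 33.5714
Deviations from mean: -1.5714, 1.4286, 1.4286, 1.4286, -8.5714, 11.4286, -5.5714
Σ(y_t−ȳ)(y_{t+1}−ȳ) = (-2.2449) + (2.0408) + (2.0408) + (-12.2449) + (-97.9592) + (-63.6735) = -172.0408
Denominator Σ(y_t−ȳ)² = 243.7143
r_1 = -172.0408 / 243.7143 = -0.706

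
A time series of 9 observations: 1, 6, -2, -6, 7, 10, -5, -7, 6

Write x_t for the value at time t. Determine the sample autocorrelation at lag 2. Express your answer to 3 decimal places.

Mean x̄ = (1 + 6 − 2 − 6 + 7 + 10 − 5 − 7 + 6)/9 = 1.1111
Numerator Σ_{t=1}^{7}(x_t−x̄)(x_{t+2}−x̄) = -253.9136
Denominator Σ(x_t−x̄)² = 324.8889
r_2 = -253.9136 / 324.8889 = -0.782

-0.782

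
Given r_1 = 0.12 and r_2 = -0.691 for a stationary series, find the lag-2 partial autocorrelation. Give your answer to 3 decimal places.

-0.716

φ_{22} = (r_2 − r_1²) / (1 − r_1²)
r_1² = (0.12)² = 0.0144
Numerator = -0.691 − 0.0144 = -0.7054; denominator = 1 − 0.0144 = 0.9856
φ_{22} = -0.7054 / 0.9856 = -0.716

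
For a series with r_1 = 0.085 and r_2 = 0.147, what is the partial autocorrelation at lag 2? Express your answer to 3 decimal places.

φ_{22} = (r_2 − r_1²) / (1 − r_1²)
r_1² = (0.085)² = 0.007225
Numerator = 0.147 − 0.0072 = 0.1398; denominator = 1 − 0.0072 = 0.9928
φ_{22} = 0.1398 / 0.9928 = 0.141

0.141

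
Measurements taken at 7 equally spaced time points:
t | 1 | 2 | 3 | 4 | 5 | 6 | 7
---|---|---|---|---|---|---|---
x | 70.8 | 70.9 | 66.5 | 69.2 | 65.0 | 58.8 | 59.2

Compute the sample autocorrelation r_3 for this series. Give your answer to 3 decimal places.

-0.092

Mean x̄ = (70.8 + 70.9 + 66.5 + 69.2 + 65.0 + 58.8 + 59.2)/7 = 65.7714
Deviations from mean: 5.0286, 5.1286, 0.7286, 3.4286, -0.7714, -6.9714, -6.5714
Σ(x_t−x̄)(x_{t+3}−x̄) = (17.2408) + (-3.9563) + (-5.0792) + (-22.5306) = -14.3253
Denominator Σ(x_t−x̄)² = 156.2543
r_3 = -14.3253 / 156.2543 = -0.092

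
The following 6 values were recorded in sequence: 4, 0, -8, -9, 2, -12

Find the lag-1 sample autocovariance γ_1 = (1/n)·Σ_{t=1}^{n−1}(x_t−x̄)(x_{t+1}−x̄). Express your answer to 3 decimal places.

-7.032

Mean x̄ = (4 + 0 − 8 − 9 + 2 − 12)/6 = -3.8333
Deviations: 7.8333, 3.8333, -4.1667, -5.1667, 5.8333, -8.1667
Σ_{t=1}^{5}(x_t−x̄)(x_{t+1}−x̄) = -42.1944
γ_1 = -42.1944 / 6 = -7.032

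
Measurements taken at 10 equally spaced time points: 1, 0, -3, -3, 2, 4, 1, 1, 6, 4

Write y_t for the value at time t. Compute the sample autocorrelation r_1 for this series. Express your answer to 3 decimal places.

0.446

Mean ȳ = (1 + 0 − 3 − 3 + 2 + 4 + 1 + 1 + 6 + 4)/10 = 1.3000
Numerator Σ_{t=1}^{9}(y_t−ȳ)(y_{t+1}−ȳ) = 33.9100
Denominator Σ(y_t−ȳ)² = 76.1000
r_1 = 33.9100 / 76.1000 = 0.446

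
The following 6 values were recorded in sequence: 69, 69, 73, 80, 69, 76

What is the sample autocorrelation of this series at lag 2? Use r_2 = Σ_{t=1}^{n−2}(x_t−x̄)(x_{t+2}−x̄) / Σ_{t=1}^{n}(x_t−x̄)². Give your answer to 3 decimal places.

-0.046

Mean x̄ = (69 + 69 + 73 + 80 + 69 + 76)/6 = 72.6667
Deviations from mean: -3.6667, -3.6667, 0.3333, 7.3333, -3.6667, 3.3333
Σ(x_t−x̄)(x_{t+2}−x̄) = (-1.2222) + (-26.8889) + (-1.2222) + (24.4444) = -4.8889
Denominator Σ(x_t−x̄)² = 105.3333
r_2 = -4.8889 / 105.3333 = -0.046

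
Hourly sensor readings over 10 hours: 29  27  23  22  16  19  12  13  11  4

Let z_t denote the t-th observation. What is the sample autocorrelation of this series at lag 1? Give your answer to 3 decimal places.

0.562

Mean z̄ = (29 + 27 + 23 + 22 + 16 + 19 + 12 + 13 + 11 + 4)/10 = 17.6000
Numerator Σ_{t=1}^{9}(z_t−z̄)(z_{t+1}−z̄) = 310.4400
Denominator Σ(z_t−z̄)² = 552.4000
r_1 = 310.4400 / 552.4000 = 0.562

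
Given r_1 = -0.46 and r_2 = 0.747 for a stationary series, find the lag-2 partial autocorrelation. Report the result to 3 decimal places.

φ_{22} = (r_2 − r_1²) / (1 − r_1²)
r_1² = (-0.46)² = 0.2116
Numerator = 0.747 − 0.2116 = 0.5354; denominator = 1 − 0.2116 = 0.7884
φ_{22} = 0.5354 / 0.7884 = 0.679

0.679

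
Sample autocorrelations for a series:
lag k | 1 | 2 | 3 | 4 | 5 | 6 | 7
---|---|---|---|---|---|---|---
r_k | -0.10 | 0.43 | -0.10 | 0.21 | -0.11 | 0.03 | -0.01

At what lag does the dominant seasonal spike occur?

The largest autocorrelation is r_2 = 0.43, with a weaker echo at lag 4 (0.21); the remaining lags stay at or below 0.03.
The dominant spike at lag 2 indicates a seasonal period of 2.

2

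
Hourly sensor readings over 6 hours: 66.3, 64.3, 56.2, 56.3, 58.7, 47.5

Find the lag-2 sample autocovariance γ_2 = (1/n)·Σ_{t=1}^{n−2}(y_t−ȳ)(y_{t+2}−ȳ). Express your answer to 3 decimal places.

-1.399

Mean ȳ = (66.3 + 64.3 + 56.2 + 56.3 + 58.7 + 47.5)/6 = 58.2167
Deviations: 8.0833, 6.0833, -2.0167, -1.9167, 0.4833, -10.7167
Σ_{t=1}^{4}(y_t−ȳ)(y_{t+2}−ȳ) = -8.3956
γ_2 = -8.3956 / 6 = -1.399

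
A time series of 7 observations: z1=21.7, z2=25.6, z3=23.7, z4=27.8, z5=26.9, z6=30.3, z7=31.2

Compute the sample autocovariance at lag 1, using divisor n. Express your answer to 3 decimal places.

3.229

Mean z̄ = (21.7 + 25.6 + 23.7 + 27.8 + 26.9 + 30.3 + 31.2)/7 = 26.7429
Deviations: -5.0429, -1.1429, -3.0429, 1.0571, 0.1571, 3.5571, 4.4571
Σ_{t=1}^{6}(z_t−z̄)(z_{t+1}−z̄) = 22.6039
γ_1 = 22.6039 / 7 = 3.229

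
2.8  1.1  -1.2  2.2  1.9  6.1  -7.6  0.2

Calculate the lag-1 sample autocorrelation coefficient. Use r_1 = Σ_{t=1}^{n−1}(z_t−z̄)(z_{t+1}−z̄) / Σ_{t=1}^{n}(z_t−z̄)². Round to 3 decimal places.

-0.319

Mean z̄ = (2.8 + 1.1 − 1.2 + 2.2 + 1.9 + 6.1 − 7.6 + 0.2)/8 = 0.6875
Σ(z_t−z̄)(z_{t+1}−z̄) = (0.8714) + (-0.7786) + (-2.8548) + (1.8339) + (6.5627) + (-44.8561) + (4.0402) = -35.1814
Denominator Σ(z_t−z̄)² = 110.1688
r_1 = -35.1814 / 110.1688 = -0.319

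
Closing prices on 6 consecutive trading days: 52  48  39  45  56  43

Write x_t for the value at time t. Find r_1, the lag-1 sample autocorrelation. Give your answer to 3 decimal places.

-0.215

Mean x̄ = (52 + 48 + 39 + 45 + 56 + 43)/6 = 47.1667
Deviations from mean: 4.8333, 0.8333, -8.1667, -2.1667, 8.8333, -4.1667
Σ(x_t−x̄)(x_{t+1}−x̄) = (4.0278) + (-6.8056) + (17.6944) + (-19.1389) + (-36.8056) = -41.0278
Denominator Σ(x_t−x̄)² = 190.8333
r_1 = -41.0278 / 190.8333 = -0.215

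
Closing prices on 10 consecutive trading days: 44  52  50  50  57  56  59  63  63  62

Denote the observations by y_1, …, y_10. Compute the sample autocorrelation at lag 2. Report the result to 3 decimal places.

0.415

Mean ȳ = (44 + 52 + 50 + 50 + 57 + 56 + 59 + 63 + 63 + 62)/10 = 55.6000
Numerator Σ_{t=1}^{8}(y_t−ȳ)(y_{t+2}−ȳ) = 155.2800
Denominator Σ(y_t−ȳ)² = 374.4000
r_2 = 155.2800 / 374.4000 = 0.415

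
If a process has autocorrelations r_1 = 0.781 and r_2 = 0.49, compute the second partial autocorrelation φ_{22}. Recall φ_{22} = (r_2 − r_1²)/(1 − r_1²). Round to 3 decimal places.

φ_{22} = (r_2 − r_1²) / (1 − r_1²)
r_1² = (0.781)² = 0.609961
Numerator = 0.49 − 0.6100 = -0.1200; denominator = 1 − 0.6100 = 0.3900
φ_{22} = -0.1200 / 0.3900 = -0.308

-0.308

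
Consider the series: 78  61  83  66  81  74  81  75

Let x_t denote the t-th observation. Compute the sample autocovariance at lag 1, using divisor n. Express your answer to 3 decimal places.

-36.564

Mean x̄ = (78 + 61 + 83 + 66 + 81 + 74 + 81 + 75)/8 = 74.8750
Σ_{t=1}^{7}(x_t−x̄)(x_{t+1}−x̄) = -292.5156
γ_1 = -292.5156 / 8 = -36.564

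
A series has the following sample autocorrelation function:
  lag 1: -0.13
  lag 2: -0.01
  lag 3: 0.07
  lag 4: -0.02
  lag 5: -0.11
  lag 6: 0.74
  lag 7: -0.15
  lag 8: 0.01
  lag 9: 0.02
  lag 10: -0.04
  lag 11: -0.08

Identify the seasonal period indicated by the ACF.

6

The largest autocorrelation is r_6 = 0.74; the remaining lags stay at or below 0.07.
The dominant spike at lag 6 indicates a seasonal period of 6.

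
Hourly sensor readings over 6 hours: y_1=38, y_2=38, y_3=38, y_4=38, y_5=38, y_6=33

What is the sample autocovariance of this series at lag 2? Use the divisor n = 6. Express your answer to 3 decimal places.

-0.231

Mean ȳ = (38 + 38 + 38 + 38 + 38 + 33)/6 = 37.1667
Σ_{t=1}^{4}(y_t−ȳ)(y_{t+2}−ȳ) = -1.3889
γ_2 = -1.3889 / 6 = -0.231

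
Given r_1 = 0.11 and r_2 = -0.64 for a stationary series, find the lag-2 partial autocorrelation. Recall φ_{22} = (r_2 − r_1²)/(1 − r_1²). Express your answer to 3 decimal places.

φ_{22} = (r_2 − r_1²) / (1 − r_1²)
r_1² = (0.11)² = 0.0121
Numerator = -0.64 − 0.0121 = -0.6521; denominator = 1 − 0.0121 = 0.9879
φ_{22} = -0.6521 / 0.9879 = -0.660

-0.660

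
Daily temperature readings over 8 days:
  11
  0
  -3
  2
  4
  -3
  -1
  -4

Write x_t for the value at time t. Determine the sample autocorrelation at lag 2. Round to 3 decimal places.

-0.257

Mean x̄ = (11 + 0 − 3 + 2 + 4 − 3 − 1 − 4)/8 = 0.7500
Σ(x_t−x̄)(x_{t+2}−x̄) = (-38.4375) + (-0.9375) + (-12.1875) + (-4.6875) + (-5.6875) + (17.8125) = -44.1250
Denominator Σ(x_t−x̄)² = 171.5000
r_2 = -44.1250 / 171.5000 = -0.257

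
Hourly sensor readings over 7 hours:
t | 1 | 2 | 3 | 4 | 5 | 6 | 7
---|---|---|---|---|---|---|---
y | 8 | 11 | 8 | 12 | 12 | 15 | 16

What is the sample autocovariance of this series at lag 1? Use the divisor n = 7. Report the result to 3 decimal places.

2.764

Mean ȳ = (8 + 11 + 8 + 12 + 12 + 15 + 16)/7 = 11.7143
Σ_{t=1}^{6}(y_t−ȳ)(y_{t+1}−ȳ) = 19.3469
γ_1 = 19.3469 / 7 = 2.764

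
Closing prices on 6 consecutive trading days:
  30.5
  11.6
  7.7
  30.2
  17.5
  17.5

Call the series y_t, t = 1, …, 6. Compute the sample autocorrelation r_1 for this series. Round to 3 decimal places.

Mean ȳ = (30.5 + 11.6 + 7.7 + 30.2 + 17.5 + 17.5)/6 = 19.1667
Deviations from mean: 11.3333, -7.5667, -11.4667, 11.0333, -1.6667, -1.6667
Σ(y_t−ȳ)(y_{t+1}−ȳ) = (-85.7556) + (86.7644) + (-126.5156) + (-18.3889) + (2.7778) = -141.1178
Denominator Σ(y_t−ȳ)² = 444.4733
r_1 = -141.1178 / 444.4733 = -0.317

-0.317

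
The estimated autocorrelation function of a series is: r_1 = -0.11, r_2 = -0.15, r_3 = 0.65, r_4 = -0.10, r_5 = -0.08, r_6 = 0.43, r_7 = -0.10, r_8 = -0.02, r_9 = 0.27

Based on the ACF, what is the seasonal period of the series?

3

The largest autocorrelation is r_3 = 0.65, with weaker echoes at lags 6 (0.43) and 9 (0.27); the remaining lags stay at or below -0.02.
The dominant spike at lag 3 indicates a seasonal period of 3.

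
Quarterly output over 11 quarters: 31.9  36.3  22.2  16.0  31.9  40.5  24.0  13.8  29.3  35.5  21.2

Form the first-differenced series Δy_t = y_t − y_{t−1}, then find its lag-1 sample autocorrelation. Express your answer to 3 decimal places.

First differences Δy: 4.4, -14.1, -6.2, 15.9, 8.6, -16.5, -10.2, 15.5, 6.2, -14.3
Mean of differences = -1.0700
Numerator Σ(Δy_t−Δȳ)(Δy_{t+1}−Δȳ) = -62.7209
Denominator Σ(Δy_t−Δȳ)² = 1431.4010
r_1(Δy) = -62.7209 / 1431.4010 = -0.044

-0.044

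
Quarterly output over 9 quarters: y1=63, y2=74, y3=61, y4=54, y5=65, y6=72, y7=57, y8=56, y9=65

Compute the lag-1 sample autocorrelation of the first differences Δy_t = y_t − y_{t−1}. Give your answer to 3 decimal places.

-0.180

First differences Δy: 11, -13, -7, 11, 7, -15, -1, 9
Mean of differences = 0.2500
Numerator Σ(Δy_t−Δȳ)(Δy_{t+1}−Δȳ) = -146.5625
Denominator Σ(Δy_t−Δȳ)² = 815.5000
r_1(Δy) = -146.5625 / 815.5000 = -0.180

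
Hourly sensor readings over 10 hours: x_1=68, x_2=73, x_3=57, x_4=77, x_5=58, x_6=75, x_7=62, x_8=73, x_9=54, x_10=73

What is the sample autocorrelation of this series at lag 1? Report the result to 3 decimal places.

Mean x̄ = (68 + 73 + 57 + 77 + 58 + 75 + 62 + 73 + 54 + 73)/10 = 67.0000
Numerator Σ_{t=1}^{9}(x_t−x̄)(x_{t+1}−x̄) = -542.0000
Denominator Σ(x_t−x̄)² = 648.0000
r_1 = -542.0000 / 648.0000 = -0.836

-0.836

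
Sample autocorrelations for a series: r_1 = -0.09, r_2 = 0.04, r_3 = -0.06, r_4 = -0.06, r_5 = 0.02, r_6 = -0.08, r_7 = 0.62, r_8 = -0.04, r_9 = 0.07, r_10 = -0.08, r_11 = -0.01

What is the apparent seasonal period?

The largest autocorrelation is r_7 = 0.62; the remaining lags stay at or below 0.07.
The dominant spike at lag 7 indicates a seasonal period of 7.

7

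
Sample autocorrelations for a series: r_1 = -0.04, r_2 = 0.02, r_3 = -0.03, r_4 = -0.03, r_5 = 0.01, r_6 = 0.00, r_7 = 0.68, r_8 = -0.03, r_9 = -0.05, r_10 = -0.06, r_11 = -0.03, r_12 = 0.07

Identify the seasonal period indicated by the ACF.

The largest autocorrelation is r_7 = 0.68; the remaining lags stay at or below 0.07.
The dominant spike at lag 7 indicates a seasonal period of 7.

7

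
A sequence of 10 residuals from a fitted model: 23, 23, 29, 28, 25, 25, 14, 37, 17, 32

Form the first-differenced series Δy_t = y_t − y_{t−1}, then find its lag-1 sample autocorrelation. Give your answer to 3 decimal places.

-0.771

First differences Δy: 0, 6, -1, -3, 0, -11, 23, -20, 15
Mean of differences = 1.0000
Numerator Σ(Δy_t−Δȳ)(Δy_{t+1}−Δȳ) = -1011.0000
Denominator Σ(Δy_t−Δȳ)² = 1312.0000
r_1(Δy) = -1011.0000 / 1312.0000 = -0.771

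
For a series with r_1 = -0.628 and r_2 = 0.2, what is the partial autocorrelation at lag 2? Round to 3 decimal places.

φ_{22} = (r_2 − r_1²) / (1 − r_1²)
r_1² = (-0.628)² = 0.394384
Numerator = 0.2 − 0.3944 = -0.1944; denominator = 1 − 0.3944 = 0.6056
φ_{22} = -0.1944 / 0.6056 = -0.321

-0.321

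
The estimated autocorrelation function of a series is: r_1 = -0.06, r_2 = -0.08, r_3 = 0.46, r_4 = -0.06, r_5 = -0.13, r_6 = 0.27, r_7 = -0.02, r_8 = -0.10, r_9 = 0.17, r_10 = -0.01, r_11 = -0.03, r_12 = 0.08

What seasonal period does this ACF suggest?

3

The largest autocorrelation is r_3 = 0.46, with weaker echoes at lags 6 (0.27) and 9 (0.17); the remaining lags stay at or below 0.08.
The dominant spike at lag 3 indicates a seasonal period of 3.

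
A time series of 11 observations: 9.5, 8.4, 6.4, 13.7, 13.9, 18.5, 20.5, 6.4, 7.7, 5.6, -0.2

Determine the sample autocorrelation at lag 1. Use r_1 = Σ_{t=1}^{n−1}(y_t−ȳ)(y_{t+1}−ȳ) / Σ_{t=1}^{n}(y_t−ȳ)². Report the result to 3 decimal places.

0.421

Mean ȳ = (9.5 + 8.4 + 6.4 + 13.7 + 13.9 + 18.5 + 20.5 + 6.4 + 7.7 + 5.6 − 0.2)/11 = 10.0364
Numerator Σ_{t=1}^{10}(y_t−ȳ)(y_{t+1}−ȳ) = 155.1450
Denominator Σ(y_t−ȳ)² = 368.8055
r_1 = 155.1450 / 368.8055 = 0.421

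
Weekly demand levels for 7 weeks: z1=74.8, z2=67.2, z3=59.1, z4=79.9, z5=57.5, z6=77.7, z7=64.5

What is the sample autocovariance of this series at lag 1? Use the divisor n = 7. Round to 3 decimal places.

-52.339

Mean z̄ = (74.8 + 67.2 + 59.1 + 79.9 + 57.5 + 77.7 + 64.5)/7 = 68.6714
Deviations: 6.1286, -1.4714, -9.5714, 11.2286, -11.1714, 9.0286, -4.1714
Σ_{t=1}^{6}(z_t−z̄)(z_{t+1}−z̄) = -366.3708
γ_1 = -366.3708 / 7 = -52.339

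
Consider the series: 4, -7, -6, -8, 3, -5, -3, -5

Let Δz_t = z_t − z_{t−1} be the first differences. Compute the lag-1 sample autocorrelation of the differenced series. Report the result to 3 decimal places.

First differences Δz: -11, 1, -2, 11, -8, 2, -2
Mean of differences = -1.2857
Numerator Σ(Δz_t−Δz̄)(Δz_{t+1}−Δz̄) = -139.5102
Denominator Σ(Δz_t−Δz̄)² = 307.4286
r_1(Δz) = -139.5102 / 307.4286 = -0.454

-0.454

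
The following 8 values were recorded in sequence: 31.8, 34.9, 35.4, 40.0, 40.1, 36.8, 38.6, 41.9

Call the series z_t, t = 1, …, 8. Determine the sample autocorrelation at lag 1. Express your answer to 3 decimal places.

0.307

Mean z̄ = (31.8 + 34.9 + 35.4 + 40.0 + 40.1 + 36.8 + 38.6 + 41.9)/8 = 37.4375
Deviations from mean: -5.6375, -2.5375, -2.0375, 2.5625, 2.6625, -0.6375, 1.1625, 4.4625
Σ(z_t−z̄)(z_{t+1}−z̄) = (14.3052) + (5.1702) + (-5.2211) + (6.8227) + (-1.6973) + (-0.7411) + (5.1877) = 23.8261
Denominator Σ(z_t−z̄)² = 77.6988
r_1 = 23.8261 / 77.6988 = 0.307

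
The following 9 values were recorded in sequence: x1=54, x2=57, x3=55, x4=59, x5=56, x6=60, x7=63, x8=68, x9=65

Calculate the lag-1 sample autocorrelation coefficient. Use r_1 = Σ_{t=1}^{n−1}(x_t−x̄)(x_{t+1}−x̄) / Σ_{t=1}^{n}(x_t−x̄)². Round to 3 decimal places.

0.572

Mean x̄ = (54 + 57 + 55 + 59 + 56 + 60 + 63 + 68 + 65)/9 = 59.6667
Numerator Σ_{t=1}^{8}(x_t−x̄)(x_{t+1}−x̄) = 105.2222
Denominator Σ(x_t−x̄)² = 184.0000
r_1 = 105.2222 / 184.0000 = 0.572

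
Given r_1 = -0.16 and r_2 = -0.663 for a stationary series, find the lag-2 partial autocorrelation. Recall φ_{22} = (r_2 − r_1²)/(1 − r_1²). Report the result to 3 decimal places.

-0.707

φ_{22} = (r_2 − r_1²) / (1 − r_1²)
r_1² = (-0.16)² = 0.0256
Numerator = -0.663 − 0.0256 = -0.6886; denominator = 1 − 0.0256 = 0.9744
φ_{22} = -0.6886 / 0.9744 = -0.707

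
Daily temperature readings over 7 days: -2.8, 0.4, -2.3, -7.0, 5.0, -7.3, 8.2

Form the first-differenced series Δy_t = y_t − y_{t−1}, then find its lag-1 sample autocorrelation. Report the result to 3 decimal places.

-0.684

First differences Δy: 3.2, -2.7, -4.7, 12.0, -12.3, 15.5
Mean of differences = 1.8333
Numerator Σ(Δy_t−Δȳ)(Δy_{t+1}−Δȳ) = -379.8444
Denominator Σ(Δy_t−Δȳ)² = 554.9933
r_1(Δy) = -379.8444 / 554.9933 = -0.684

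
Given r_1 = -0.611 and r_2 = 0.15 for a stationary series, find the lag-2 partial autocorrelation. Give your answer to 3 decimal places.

-0.356

φ_{22} = (r_2 − r_1²) / (1 − r_1²)
r_1² = (-0.611)² = 0.373321
Numerator = 0.15 − 0.3733 = -0.2233; denominator = 1 − 0.3733 = 0.6267
φ_{22} = -0.2233 / 0.6267 = -0.356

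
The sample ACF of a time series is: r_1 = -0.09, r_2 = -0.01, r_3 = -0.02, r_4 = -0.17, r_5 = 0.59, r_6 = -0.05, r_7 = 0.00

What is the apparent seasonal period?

5

The largest autocorrelation is r_5 = 0.59; the remaining lags stay at or below 0.00.
The dominant spike at lag 5 indicates a seasonal period of 5.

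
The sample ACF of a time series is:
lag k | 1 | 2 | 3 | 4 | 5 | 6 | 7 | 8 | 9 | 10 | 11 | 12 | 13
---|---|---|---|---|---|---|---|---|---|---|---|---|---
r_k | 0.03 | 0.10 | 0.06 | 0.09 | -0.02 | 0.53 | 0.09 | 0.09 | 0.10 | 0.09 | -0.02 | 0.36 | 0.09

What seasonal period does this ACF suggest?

6

The largest autocorrelation is r_6 = 0.53, with a weaker echo at lag 12 (0.36); the remaining lags stay at or below 0.10.
The dominant spike at lag 6 indicates a seasonal period of 6.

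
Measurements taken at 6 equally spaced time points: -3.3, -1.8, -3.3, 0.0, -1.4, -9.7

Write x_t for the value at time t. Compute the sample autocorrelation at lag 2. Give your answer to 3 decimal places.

-0.283

Mean x̄ = (-3.3 − 1.8 − 3.3 + 0.0 − 1.4 − 9.7)/6 = -3.2500
Numerator Σ_{t=1}^{4}(x_t−x̄)(x_{t+2}−x̄) = -16.3400
Denominator Σ(x_t−x̄)² = 57.6950
r_2 = -16.3400 / 57.6950 = -0.283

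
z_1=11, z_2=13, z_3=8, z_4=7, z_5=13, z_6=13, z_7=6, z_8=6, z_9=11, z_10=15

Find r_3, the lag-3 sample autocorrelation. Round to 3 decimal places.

-0.173

Mean z̄ = (11 + 13 + 8 + 7 + 13 + 13 + 6 + 6 + 11 + 15)/10 = 10.3000
Numerator Σ_{t=1}^{7}(z_t−z̄)(z_{t+3}−z̄) = -16.9700
Denominator Σ(z_t−z̄)² = 98.1000
r_3 = -16.9700 / 98.1000 = -0.173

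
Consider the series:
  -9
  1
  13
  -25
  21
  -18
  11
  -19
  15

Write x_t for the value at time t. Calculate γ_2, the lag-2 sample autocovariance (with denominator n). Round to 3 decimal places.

146.528

Mean x̄ = (-9 + 1 + 13 − 25 + 21 − 18 + 11 − 19 + 15)/9 = -1.1111
Σ_{t=1}^{7}(x_t−x̄)(x_{t+2}−x̄) = 1318.7531
γ_2 = 1318.7531 / 9 = 146.528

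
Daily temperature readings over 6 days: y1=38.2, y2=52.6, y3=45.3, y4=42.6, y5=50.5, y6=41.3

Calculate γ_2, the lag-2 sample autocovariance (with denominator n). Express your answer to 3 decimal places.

-1.598

Mean ȳ = (38.2 + 52.6 + 45.3 + 42.6 + 50.5 + 41.3)/6 = 45.0833
Deviations: -6.8833, 7.5167, 0.2167, -2.4833, 5.4167, -3.7833
Σ_{t=1}^{4}(y_t−ȳ)(y_{t+2}−ȳ) = -9.5889
γ_2 = -9.5889 / 6 = -1.598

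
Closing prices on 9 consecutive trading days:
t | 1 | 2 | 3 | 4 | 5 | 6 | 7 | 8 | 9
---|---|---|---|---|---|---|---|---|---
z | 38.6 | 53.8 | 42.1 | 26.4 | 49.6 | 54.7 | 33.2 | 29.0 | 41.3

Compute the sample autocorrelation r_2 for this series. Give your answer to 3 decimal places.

Mean z̄ = (38.6 + 53.8 + 42.1 + 26.4 + 49.6 + 54.7 + 33.2 + 29.0 + 41.3)/9 = 40.9667
Numerator Σ_{t=1}^{7}(z_t−z̄)(z_{t+2}−z̄) = -613.8689
Denominator Σ(z_t−z̄)² = 850.5400
r_2 = -613.8689 / 850.5400 = -0.722

-0.722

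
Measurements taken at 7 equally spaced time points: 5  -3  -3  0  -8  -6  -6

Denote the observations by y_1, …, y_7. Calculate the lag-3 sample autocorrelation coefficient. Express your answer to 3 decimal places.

0.129

Mean ȳ = (5 − 3 − 3 + 0 − 8 − 6 − 6)/7 = -3.0000
Deviations from mean: 8.0000, 0.0000, 0.0000, 3.0000, -5.0000, -3.0000, -3.0000
Σ(y_t−ȳ)(y_{t+3}−ȳ) = (24.0000) + (0.0000) + (0.0000) + (-9.0000) = 15.0000
Denominator Σ(y_t−ȳ)² = 116.0000
r_3 = 15.0000 / 116.0000 = 0.129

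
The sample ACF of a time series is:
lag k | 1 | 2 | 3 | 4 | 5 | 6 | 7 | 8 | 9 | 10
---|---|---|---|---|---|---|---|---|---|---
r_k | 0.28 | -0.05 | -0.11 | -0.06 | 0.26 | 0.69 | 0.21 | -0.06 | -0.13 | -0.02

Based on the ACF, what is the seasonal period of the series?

The largest autocorrelation is r_6 = 0.69; the remaining lags stay at or below 0.28.
The dominant spike at lag 6 indicates a seasonal period of 6.

6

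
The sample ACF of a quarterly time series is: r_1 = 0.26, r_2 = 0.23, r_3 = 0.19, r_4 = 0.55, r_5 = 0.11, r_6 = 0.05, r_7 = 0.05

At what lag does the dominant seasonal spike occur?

4

The largest autocorrelation is r_4 = 0.55; the remaining lags stay at or below 0.26. The elevated value at lag 1 (0.26), dropping to 0.23 at lag 2, reflects decaying short-term dependence rather than seasonality.
The dominant spike at lag 4 indicates a seasonal period of 4.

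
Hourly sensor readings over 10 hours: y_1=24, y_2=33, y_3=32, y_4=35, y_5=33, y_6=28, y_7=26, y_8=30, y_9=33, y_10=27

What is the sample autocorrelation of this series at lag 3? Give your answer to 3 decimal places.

-0.324

Mean ȳ = (24 + 33 + 32 + 35 + 33 + 28 + 26 + 30 + 33 + 27)/10 = 30.1000
Σ(y_t−ȳ)(y_{t+3}−ȳ) = (-29.8900) + (8.4100) + (-3.9900) + (-20.0900) + (-0.2900) + (-6.0900) + (12.7100) = -39.2300
Denominator Σ(y_t−ȳ)² = 120.9000
r_3 = -39.2300 / 120.9000 = -0.324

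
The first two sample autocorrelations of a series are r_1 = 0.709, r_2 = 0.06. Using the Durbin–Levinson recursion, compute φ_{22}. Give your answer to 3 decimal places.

-0.890

φ_{22} = (r_2 − r_1²) / (1 − r_1²)
r_1² = (0.709)² = 0.502681
Numerator = 0.06 − 0.5027 = -0.4427; denominator = 1 − 0.5027 = 0.4973
φ_{22} = -0.4427 / 0.4973 = -0.890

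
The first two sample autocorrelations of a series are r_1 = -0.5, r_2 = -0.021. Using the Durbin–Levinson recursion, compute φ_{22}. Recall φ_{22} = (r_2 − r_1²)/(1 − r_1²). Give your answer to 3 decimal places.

φ_{22} = (r_2 − r_1²) / (1 − r_1²)
r_1² = (-0.5)² = 0.25
Numerator = -0.021 − 0.2500 = -0.2710; denominator = 1 − 0.2500 = 0.7500
φ_{22} = -0.2710 / 0.7500 = -0.361

-0.361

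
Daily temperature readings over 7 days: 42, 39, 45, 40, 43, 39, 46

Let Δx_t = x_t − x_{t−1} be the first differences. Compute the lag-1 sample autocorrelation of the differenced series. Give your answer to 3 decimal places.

First differences Δx: -3, 6, -5, 3, -4, 7
Mean of differences = 0.6667
Numerator Σ(Δx_t−Δx̄)(Δx_{t+1}−Δx̄) = -103.4444
Denominator Σ(Δx_t−Δx̄)² = 141.3333
r_1(Δx) = -103.4444 / 141.3333 = -0.732

-0.732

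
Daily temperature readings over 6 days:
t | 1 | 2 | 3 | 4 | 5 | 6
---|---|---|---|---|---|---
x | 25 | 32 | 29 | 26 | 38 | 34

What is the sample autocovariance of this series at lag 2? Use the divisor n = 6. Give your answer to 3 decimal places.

-4.093

Mean x̄ = (25 + 32 + 29 + 26 + 38 + 34)/6 = 30.6667
Σ_{t=1}^{4}(x_t−x̄)(x_{t+2}−x̄) = -24.5556
γ_2 = -24.5556 / 6 = -4.093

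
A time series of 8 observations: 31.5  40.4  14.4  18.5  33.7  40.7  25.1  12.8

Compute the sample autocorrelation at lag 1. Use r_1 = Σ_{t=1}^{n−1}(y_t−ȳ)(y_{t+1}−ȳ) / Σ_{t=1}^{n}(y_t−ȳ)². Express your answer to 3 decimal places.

0.038

Mean ȳ = (31.5 + 40.4 + 14.4 + 18.5 + 33.7 + 40.7 + 25.1 + 12.8)/8 = 27.1375
Σ(y_t−ȳ)(y_{t+1}−ȳ) = (57.8577) + (-168.9311) + (110.0202) + (-56.6836) + (89.0039) + (-27.6336) + (29.2127) = 32.8461
Denominator Σ(y_t−ȳ)² = 868.4988
r_1 = 32.8461 / 868.4988 = 0.038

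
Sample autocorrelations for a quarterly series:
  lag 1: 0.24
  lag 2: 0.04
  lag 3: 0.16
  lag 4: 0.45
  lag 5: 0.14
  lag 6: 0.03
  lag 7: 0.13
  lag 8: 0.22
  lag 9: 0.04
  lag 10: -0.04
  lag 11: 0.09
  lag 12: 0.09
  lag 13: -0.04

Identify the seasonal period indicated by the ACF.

The largest autocorrelation is r_4 = 0.45; the remaining lags stay at or below 0.24. The elevated value at lag 1 (0.24), dropping to 0.04 at lag 2, reflects decaying short-term dependence rather than seasonality.
The dominant spike at lag 4 indicates a seasonal period of 4.

4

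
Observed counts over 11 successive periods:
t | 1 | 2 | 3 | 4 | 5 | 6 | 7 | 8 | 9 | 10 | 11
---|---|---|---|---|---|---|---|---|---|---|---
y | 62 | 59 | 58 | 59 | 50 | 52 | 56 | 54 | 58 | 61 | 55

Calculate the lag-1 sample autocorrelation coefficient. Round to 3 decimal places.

Mean ȳ = (62 + 59 + 58 + 59 + 50 + 52 + 56 + 54 + 58 + 61 + 55)/11 = 56.7273
Numerator Σ_{t=1}^{10}(y_t−ȳ)(y_{t+1}−ȳ) = 34.2893
Denominator Σ(y_t−ȳ)² = 138.1818
r_1 = 34.2893 / 138.1818 = 0.248

0.248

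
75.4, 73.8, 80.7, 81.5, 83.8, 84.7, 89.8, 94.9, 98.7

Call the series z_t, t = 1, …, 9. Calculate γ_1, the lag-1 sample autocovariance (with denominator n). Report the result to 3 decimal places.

Mean z̄ = (75.4 + 73.8 + 80.7 + 81.5 + 83.8 + 84.7 + 89.8 + 94.9 + 98.7)/9 = 84.8111
Σ_{t=1}^{8}(z_t−z̄)(z_{t+1}−z̄) = 355.8688
γ_1 = 355.8688 / 9 = 39.541

39.541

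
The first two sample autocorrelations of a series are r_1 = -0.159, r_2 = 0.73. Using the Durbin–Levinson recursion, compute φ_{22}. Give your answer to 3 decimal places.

0.723

φ_{22} = (r_2 − r_1²) / (1 − r_1²)
r_1² = (-0.159)² = 0.025281
Numerator = 0.73 − 0.0253 = 0.7047; denominator = 1 − 0.0253 = 0.9747
φ_{22} = 0.7047 / 0.9747 = 0.723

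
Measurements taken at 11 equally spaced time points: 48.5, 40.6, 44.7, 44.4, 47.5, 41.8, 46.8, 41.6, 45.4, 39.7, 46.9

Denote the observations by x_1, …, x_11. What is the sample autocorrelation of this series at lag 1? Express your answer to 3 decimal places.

-0.632

Mean x̄ = (48.5 + 40.6 + 44.7 + 44.4 + 47.5 + 41.8 + 46.8 + 41.6 + 45.4 + 39.7 + 46.9)/11 = 44.3545
Numerator Σ_{t=1}^{10}(x_t−x̄)(x_{t+1}−x̄) = -57.3148
Denominator Σ(x_t−x̄)² = 90.6273
r_1 = -57.3148 / 90.6273 = -0.632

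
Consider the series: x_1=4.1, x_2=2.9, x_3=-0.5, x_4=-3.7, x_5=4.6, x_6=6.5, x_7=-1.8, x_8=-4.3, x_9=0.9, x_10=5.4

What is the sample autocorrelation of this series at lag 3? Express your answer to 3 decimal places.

Mean x̄ = (4.1 + 2.9 − 0.5 − 3.7 + 4.6 + 6.5 − 1.8 − 4.3 + 0.9 + 5.4)/10 = 1.4100
Σ(x_t−x̄)(x_{t+3}−x̄) = (-13.7459) + (4.7531) + (-9.7219) + (16.4031) + (-18.2149) + (-2.5959) + (-12.8079) = -35.9303
Denominator Σ(x_t−x̄)² = 134.3890
r_3 = -35.9303 / 134.3890 = -0.267

-0.267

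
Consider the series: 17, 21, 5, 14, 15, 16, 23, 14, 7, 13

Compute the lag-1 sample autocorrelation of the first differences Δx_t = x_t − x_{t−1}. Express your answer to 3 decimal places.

First differences Δx: 4, -16, 9, 1, 1, 7, -9, -7, 6
Mean of differences = -0.4444
Numerator Σ(Δx_t−Δx̄)(Δx_{t+1}−Δx̄) = -239.4198
Denominator Σ(Δx_t−Δx̄)² = 568.2222
r_1(Δx) = -239.4198 / 568.2222 = -0.421

-0.421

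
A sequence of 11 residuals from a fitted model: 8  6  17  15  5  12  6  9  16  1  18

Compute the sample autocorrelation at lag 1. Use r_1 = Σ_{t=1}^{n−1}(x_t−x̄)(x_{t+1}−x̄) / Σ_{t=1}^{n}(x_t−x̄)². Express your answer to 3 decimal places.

-0.485

Mean x̄ = (8 + 6 + 17 + 15 + 5 + 12 + 6 + 9 + 16 + 1 + 18)/11 = 10.2727
Numerator Σ_{t=1}^{10}(x_t−x̄)(x_{t+1}−x̄) = -155.2562
Denominator Σ(x_t−x̄)² = 320.1818
r_1 = -155.2562 / 320.1818 = -0.485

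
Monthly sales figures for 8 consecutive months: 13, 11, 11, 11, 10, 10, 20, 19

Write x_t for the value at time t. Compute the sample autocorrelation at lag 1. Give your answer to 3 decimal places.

Mean x̄ = (13 + 11 + 11 + 11 + 10 + 10 + 20 + 19)/8 = 13.1250
Deviations from mean: -0.1250, -2.1250, -2.1250, -2.1250, -3.1250, -3.1250, 6.8750, 5.8750
Σ(x_t−x̄)(x_{t+1}−x̄) = (0.2656) + (4.5156) + (4.5156) + (6.6406) + (9.7656) + (-21.4844) + (40.3906) = 44.6094
Denominator Σ(x_t−x̄)² = 114.8750
r_1 = 44.6094 / 114.8750 = 0.388

0.388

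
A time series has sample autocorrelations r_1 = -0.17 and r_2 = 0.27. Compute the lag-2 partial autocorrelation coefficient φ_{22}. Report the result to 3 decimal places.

φ_{22} = (r_2 − r_1²) / (1 − r_1²)
r_1² = (-0.17)² = 0.0289
Numerator = 0.27 − 0.0289 = 0.2411; denominator = 1 − 0.0289 = 0.9711
φ_{22} = 0.2411 / 0.9711 = 0.248

0.248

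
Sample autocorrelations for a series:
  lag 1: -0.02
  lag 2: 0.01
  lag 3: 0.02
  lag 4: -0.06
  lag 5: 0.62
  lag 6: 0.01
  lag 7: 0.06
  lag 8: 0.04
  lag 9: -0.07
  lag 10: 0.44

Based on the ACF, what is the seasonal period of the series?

The largest autocorrelation is r_5 = 0.62, with a weaker echo at lag 10 (0.44); the remaining lags stay at or below 0.06.
The dominant spike at lag 5 indicates a seasonal period of 5.

5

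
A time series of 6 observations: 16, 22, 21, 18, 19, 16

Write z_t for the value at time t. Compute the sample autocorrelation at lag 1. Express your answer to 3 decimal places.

Mean z̄ = (16 + 22 + 21 + 18 + 19 + 16)/6 = 18.6667
Numerator Σ_{t=1}^{5}(z_t−z̄)(z_{t+1}−z̄) = -3.7778
Denominator Σ(z_t−z̄)² = 31.3333
r_1 = -3.7778 / 31.3333 = -0.121

-0.121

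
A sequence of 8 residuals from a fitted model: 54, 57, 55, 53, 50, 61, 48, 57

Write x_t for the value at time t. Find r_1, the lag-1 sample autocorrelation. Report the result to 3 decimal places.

-0.685

Mean x̄ = (54 + 57 + 55 + 53 + 50 + 61 + 48 + 57)/8 = 54.3750
Deviations from mean: -0.3750, 2.6250, 0.6250, -1.3750, -4.3750, 6.6250, -6.3750, 2.6250
Σ(x_t−x̄)(x_{t+1}−x̄) = (-0.9844) + (1.6406) + (-0.8594) + (6.0156) + (-28.9844) + (-42.2344) + (-16.7344) = -82.1406
Denominator Σ(x_t−x̄)² = 119.8750
r_1 = -82.1406 / 119.8750 = -0.685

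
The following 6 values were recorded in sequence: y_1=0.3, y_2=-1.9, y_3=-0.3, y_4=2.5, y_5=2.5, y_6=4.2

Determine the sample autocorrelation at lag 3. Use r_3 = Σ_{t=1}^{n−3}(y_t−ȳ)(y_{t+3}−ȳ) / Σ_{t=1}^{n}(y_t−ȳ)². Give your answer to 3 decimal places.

-0.387

Mean ȳ = (0.3 − 1.9 − 0.3 + 2.5 + 2.5 + 4.2)/6 = 1.2167
Deviations from mean: -0.9167, -3.1167, -1.5167, 1.2833, 1.2833, 2.9833
Numerator Σ_{t=1}^{3}(y_t−ȳ)(y_{t+3}−ȳ) = -9.7008
Denominator Σ(y_t−ȳ)² = 25.0483
r_3 = -9.7008 / 25.0483 = -0.387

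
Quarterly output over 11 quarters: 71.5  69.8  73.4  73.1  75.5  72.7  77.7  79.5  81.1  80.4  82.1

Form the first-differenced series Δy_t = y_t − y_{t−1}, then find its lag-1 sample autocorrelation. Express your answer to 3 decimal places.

First differences Δy: -1.7, 3.6, -0.3, 2.4, -2.8, 5.0, 1.8, 1.6, -0.7, 1.7
Mean of differences = 1.0600
Numerator Σ(Δy_t−Δȳ)(Δy_{t+1}−Δȳ) = -31.4296
Denominator Σ(Δy_t−Δȳ)² = 52.4840
r_1(Δy) = -31.4296 / 52.4840 = -0.599

-0.599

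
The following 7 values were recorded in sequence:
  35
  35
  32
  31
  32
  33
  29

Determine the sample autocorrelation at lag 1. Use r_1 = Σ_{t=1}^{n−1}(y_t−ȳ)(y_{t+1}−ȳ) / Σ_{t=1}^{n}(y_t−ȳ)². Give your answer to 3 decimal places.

0.163

Mean ȳ = (35 + 35 + 32 + 31 + 32 + 33 + 29)/7 = 32.4286
Deviations from mean: 2.5714, 2.5714, -0.4286, -1.4286, -0.4286, 0.5714, -3.4286
Numerator Σ_{t=1}^{6}(y_t−ȳ)(y_{t+1}−ȳ) = 4.5306
Denominator Σ(y_t−ȳ)² = 27.7143
r_1 = 4.5306 / 27.7143 = 0.163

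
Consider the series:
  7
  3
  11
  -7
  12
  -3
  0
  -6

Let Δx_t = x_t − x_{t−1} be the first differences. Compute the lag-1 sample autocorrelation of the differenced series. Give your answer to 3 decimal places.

First differences Δx: -4, 8, -18, 19, -15, 3, -6
Mean of differences = -1.8571
Numerator Σ(Δx_t−Δx̄)(Δx_{t+1}−Δx̄) = -875.0204
Denominator Σ(Δx_t−Δx̄)² = 1010.8571
r_1(Δx) = -875.0204 / 1010.8571 = -0.866

-0.866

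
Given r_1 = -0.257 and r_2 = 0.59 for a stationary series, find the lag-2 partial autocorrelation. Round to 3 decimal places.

φ_{22} = (r_2 − r_1²) / (1 − r_1²)
r_1² = (-0.257)² = 0.066049
Numerator = 0.59 − 0.0660 = 0.5240; denominator = 1 − 0.0660 = 0.9340
φ_{22} = 0.5240 / 0.9340 = 0.561

0.561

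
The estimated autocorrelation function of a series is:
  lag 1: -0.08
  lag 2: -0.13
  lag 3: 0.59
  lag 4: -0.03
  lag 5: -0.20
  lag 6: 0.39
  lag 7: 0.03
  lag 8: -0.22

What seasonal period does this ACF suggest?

3

The largest autocorrelation is r_3 = 0.59, with a weaker echo at lag 6 (0.39); the remaining lags stay at or below 0.03.
The dominant spike at lag 3 indicates a seasonal period of 3.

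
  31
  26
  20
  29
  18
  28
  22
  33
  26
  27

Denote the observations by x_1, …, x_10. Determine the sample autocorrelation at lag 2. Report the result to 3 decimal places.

0.377

Mean x̄ = (31 + 26 + 20 + 29 + 18 + 28 + 22 + 33 + 26 + 27)/10 = 26.0000
Numerator Σ_{t=1}^{8}(x_t−x̄)(x_{t+2}−x̄) = 77.0000
Denominator Σ(x_t−x̄)² = 204.0000
r_2 = 77.0000 / 204.0000 = 0.377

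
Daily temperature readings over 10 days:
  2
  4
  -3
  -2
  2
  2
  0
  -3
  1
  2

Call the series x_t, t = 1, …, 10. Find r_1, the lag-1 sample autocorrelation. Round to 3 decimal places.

Mean x̄ = (2 + 4 − 3 − 2 + 2 + 2 + 0 − 3 + 1 + 2)/10 = 0.5000
Numerator Σ_{t=1}^{9}(x_t−x̄)(x_{t+1}−x̄) = 0.2500
Denominator Σ(x_t−x̄)² = 52.5000
r_1 = 0.2500 / 52.5000 = 0.005

0.005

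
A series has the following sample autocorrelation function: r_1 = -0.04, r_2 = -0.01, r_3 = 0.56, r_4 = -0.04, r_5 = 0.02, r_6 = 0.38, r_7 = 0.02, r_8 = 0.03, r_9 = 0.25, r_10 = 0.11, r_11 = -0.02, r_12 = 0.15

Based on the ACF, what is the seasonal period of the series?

The largest autocorrelation is r_3 = 0.56, with weaker echoes at lags 6 (0.38), 9 (0.25) and 12 (0.15); the remaining lags stay at or below 0.11.
The dominant spike at lag 3 indicates a seasonal period of 3.

3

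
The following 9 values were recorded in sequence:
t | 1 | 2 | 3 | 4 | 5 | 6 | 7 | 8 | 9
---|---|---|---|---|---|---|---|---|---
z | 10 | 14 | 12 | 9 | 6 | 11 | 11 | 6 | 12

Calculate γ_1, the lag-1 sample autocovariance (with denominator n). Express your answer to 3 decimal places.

-0.545

Mean z̄ = (10 + 14 + 12 + 9 + 6 + 11 + 11 + 6 + 12)/9 = 10.1111
Σ_{t=1}^{8}(z_t−z̄)(z_{t+1}−z̄) = -4.9012
γ_1 = -4.9012 / 9 = -0.545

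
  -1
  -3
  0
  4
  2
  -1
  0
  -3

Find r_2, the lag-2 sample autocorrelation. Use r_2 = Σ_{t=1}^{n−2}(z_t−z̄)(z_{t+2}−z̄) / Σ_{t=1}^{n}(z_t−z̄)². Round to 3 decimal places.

Mean z̄ = (-1 − 3 + 0 + 4 + 2 − 1 + 0 − 3)/8 = -0.2500
Deviations from mean: -0.7500, -2.7500, 0.2500, 4.2500, 2.2500, -0.7500, 0.2500, -2.7500
Σ(z_t−z̄)(z_{t+2}−z̄) = (-0.1875) + (-11.6875) + (0.5625) + (-3.1875) + (0.5625) + (2.0625) = -11.8750
Denominator Σ(z_t−z̄)² = 39.5000
r_2 = -11.8750 / 39.5000 = -0.301

-0.301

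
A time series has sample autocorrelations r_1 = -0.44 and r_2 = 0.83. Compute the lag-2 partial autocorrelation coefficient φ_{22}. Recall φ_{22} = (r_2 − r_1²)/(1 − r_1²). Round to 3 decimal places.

φ_{22} = (r_2 − r_1²) / (1 − r_1²)
r_1² = (-0.44)² = 0.1936
Numerator = 0.83 − 0.1936 = 0.6364; denominator = 1 − 0.1936 = 0.8064
φ_{22} = 0.6364 / 0.8064 = 0.789

0.789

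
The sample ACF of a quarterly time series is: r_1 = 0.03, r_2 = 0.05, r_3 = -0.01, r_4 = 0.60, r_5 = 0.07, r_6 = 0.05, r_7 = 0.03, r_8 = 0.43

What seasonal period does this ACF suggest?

The largest autocorrelation is r_4 = 0.60, with a weaker echo at lag 8 (0.43); the remaining lags stay at or below 0.07.
The dominant spike at lag 4 indicates a seasonal period of 4.

4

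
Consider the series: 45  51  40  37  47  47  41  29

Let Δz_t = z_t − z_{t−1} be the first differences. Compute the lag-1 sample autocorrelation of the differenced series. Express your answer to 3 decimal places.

-0.047

First differences Δz: 6, -11, -3, 10, 0, -6, -12
Mean of differences = -2.2857
Numerator Σ(Δz_t−Δz̄)(Δz_{t+1}−Δz̄) = -19.0816
Denominator Σ(Δz_t−Δz̄)² = 409.4286
r_1(Δz) = -19.0816 / 409.4286 = -0.047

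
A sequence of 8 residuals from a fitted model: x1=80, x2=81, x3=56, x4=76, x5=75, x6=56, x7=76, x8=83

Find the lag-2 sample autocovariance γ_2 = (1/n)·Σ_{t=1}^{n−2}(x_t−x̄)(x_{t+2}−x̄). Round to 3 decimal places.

Mean x̄ = (80 + 81 + 56 + 76 + 75 + 56 + 76 + 83)/8 = 72.8750
Σ_{t=1}^{6}(x_t−x̄)(x_{t+2}−x̄) = -347.6563
γ_2 = -347.6563 / 8 = -43.457

-43.457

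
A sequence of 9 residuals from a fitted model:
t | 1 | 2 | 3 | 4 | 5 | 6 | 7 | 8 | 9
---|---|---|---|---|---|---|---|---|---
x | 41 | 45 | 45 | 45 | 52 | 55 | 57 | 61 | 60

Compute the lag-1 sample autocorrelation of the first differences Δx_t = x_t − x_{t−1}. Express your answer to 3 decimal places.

-0.253

First differences Δx: 4, 0, 0, 7, 3, 2, 4, -1
Mean of differences = 2.3750
Numerator Σ(Δx_t−Δx̄)(Δx_{t+1}−Δx̄) = -12.6406
Denominator Σ(Δx_t−Δx̄)² = 49.8750
r_1(Δx) = -12.6406 / 49.8750 = -0.253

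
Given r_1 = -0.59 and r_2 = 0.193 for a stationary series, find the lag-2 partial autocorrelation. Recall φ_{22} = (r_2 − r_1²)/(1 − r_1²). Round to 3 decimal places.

-0.238

φ_{22} = (r_2 − r_1²) / (1 − r_1²)
r_1² = (-0.59)² = 0.3481
Numerator = 0.193 − 0.3481 = -0.1551; denominator = 1 − 0.3481 = 0.6519
φ_{22} = -0.1551 / 0.6519 = -0.238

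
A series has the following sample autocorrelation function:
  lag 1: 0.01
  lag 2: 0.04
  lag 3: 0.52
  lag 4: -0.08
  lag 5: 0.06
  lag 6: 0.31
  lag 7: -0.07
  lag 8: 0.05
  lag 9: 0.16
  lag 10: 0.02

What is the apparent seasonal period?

The largest autocorrelation is r_3 = 0.52, with weaker echoes at lags 6 (0.31) and 9 (0.16); the remaining lags stay at or below 0.06.
The dominant spike at lag 3 indicates a seasonal period of 3.

3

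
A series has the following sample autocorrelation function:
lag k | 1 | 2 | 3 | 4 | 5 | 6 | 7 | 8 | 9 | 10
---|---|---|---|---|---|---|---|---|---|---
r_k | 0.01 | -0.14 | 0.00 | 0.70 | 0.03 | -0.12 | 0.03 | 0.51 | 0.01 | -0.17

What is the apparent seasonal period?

4

The largest autocorrelation is r_4 = 0.70, with a weaker echo at lag 8 (0.51); the remaining lags stay at or below 0.03.
The dominant spike at lag 4 indicates a seasonal period of 4.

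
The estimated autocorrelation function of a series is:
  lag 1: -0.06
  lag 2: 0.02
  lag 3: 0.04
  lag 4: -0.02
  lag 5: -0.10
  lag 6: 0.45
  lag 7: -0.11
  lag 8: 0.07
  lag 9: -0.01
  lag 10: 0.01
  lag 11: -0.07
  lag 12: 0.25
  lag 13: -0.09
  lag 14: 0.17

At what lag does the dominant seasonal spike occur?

The largest autocorrelation is r_6 = 0.45, with a weaker echo at lag 12 (0.25); the remaining lags stay at or below 0.17.
The dominant spike at lag 6 indicates a seasonal period of 6.

6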